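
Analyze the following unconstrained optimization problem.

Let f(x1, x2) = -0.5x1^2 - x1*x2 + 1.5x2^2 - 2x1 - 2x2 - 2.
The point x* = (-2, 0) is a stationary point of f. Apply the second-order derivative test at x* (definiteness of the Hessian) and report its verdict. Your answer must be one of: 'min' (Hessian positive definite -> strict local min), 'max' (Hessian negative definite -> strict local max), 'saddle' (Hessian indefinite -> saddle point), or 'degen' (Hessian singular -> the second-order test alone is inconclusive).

Compute the Hessian H = grad^2 f:
  H = [[-1, -1], [-1, 3]]
Verify stationarity: grad f(x*) = H x* + g = (0, 0).
Eigenvalues of H: -1.2361, 3.2361.
Eigenvalues have mixed signs, so H is indefinite -> x* is a saddle point.

saddle


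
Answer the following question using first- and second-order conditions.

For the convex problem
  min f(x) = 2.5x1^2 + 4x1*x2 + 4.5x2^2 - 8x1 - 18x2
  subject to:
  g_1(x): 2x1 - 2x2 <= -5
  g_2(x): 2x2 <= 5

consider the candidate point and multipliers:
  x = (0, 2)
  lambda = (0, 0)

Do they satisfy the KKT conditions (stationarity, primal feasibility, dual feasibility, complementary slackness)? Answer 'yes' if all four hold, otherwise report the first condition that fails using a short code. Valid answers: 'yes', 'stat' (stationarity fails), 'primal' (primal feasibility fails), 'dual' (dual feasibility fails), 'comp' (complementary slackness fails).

Gradient of f: grad f(x) = Q x + c = (0, 0)
Constraint values g_i(x) = a_i^T x - b_i:
  g_1((0, 2)) = 1
  g_2((0, 2)) = -1
Stationarity residual: grad f(x) + sum_i lambda_i a_i = (0, 0)
  -> stationarity OK
Primal feasibility (all g_i <= 0): FAILS
Dual feasibility (all lambda_i >= 0): OK
Complementary slackness (lambda_i * g_i(x) = 0 for all i): OK

Verdict: the first failing condition is primal_feasibility -> primal.

primal


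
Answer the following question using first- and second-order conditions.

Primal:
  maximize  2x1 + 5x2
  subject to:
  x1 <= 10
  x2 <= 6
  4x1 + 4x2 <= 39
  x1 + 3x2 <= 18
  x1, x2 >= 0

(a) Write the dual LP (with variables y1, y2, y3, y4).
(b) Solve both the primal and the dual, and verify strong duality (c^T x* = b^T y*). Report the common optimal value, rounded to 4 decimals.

The standard primal-dual pair for 'max c^T x s.t. A x <= b, x >= 0' is:
  Dual:  min b^T y  s.t.  A^T y >= c,  y >= 0.

So the dual LP is:
  minimize  10y1 + 6y2 + 39y3 + 18y4
  subject to:
    y1 + 4y3 + y4 >= 2
    y2 + 4y3 + 3y4 >= 5
    y1, y2, y3, y4 >= 0

Solving the primal: x* = (5.625, 4.125).
  primal value c^T x* = 31.875.
Solving the dual: y* = (0, 0, 0.125, 1.5).
  dual value b^T y* = 31.875.
Strong duality: c^T x* = b^T y*. Confirmed.

31.875


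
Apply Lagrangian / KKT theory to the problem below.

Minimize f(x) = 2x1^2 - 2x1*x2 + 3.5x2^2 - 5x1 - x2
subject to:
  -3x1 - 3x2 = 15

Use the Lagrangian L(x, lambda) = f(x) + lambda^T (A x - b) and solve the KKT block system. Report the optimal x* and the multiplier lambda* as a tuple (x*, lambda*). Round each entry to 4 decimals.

Form the Lagrangian:
  L(x, lambda) = (1/2) x^T Q x + c^T x + lambda^T (A x - b)
Stationarity (grad_x L = 0): Q x + c + A^T lambda = 0.
Primal feasibility: A x = b.

This gives the KKT block system:
  [ Q   A^T ] [ x     ]   [-c ]
  [ A    0  ] [ lambda ] = [ b ]

Solving the linear system:
  x*      = (-2.7333, -2.2667)
  lambda* = (-3.8)
  f(x*)   = 36.4667

x* = (-2.7333, -2.2667), lambda* = (-3.8)


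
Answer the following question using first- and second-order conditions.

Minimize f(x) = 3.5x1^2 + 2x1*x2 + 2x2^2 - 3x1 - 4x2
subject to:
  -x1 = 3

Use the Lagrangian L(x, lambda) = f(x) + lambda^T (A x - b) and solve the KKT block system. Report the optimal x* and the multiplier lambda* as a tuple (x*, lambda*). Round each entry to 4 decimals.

Form the Lagrangian:
  L(x, lambda) = (1/2) x^T Q x + c^T x + lambda^T (A x - b)
Stationarity (grad_x L = 0): Q x + c + A^T lambda = 0.
Primal feasibility: A x = b.

This gives the KKT block system:
  [ Q   A^T ] [ x     ]   [-c ]
  [ A    0  ] [ lambda ] = [ b ]

Solving the linear system:
  x*      = (-3, 2.5)
  lambda* = (-19)
  f(x*)   = 28

x* = (-3, 2.5), lambda* = (-19)


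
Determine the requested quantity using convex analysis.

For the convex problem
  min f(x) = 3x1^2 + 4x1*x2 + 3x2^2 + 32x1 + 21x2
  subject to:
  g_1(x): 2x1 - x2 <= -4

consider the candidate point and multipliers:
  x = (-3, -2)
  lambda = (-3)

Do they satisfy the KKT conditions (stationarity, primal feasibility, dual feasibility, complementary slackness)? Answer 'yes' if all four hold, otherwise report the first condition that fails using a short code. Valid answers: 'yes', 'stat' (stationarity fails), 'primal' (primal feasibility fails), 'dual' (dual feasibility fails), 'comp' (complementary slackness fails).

Gradient of f: grad f(x) = Q x + c = (6, -3)
Constraint values g_i(x) = a_i^T x - b_i:
  g_1((-3, -2)) = 0
Stationarity residual: grad f(x) + sum_i lambda_i a_i = (0, 0)
  -> stationarity OK
Primal feasibility (all g_i <= 0): OK
Dual feasibility (all lambda_i >= 0): FAILS
Complementary slackness (lambda_i * g_i(x) = 0 for all i): OK

Verdict: the first failing condition is dual_feasibility -> dual.

dual


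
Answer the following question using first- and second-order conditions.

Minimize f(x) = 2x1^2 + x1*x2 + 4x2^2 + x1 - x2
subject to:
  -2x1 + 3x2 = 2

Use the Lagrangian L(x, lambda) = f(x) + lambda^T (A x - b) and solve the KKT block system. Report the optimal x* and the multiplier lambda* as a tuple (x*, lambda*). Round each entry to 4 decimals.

Form the Lagrangian:
  L(x, lambda) = (1/2) x^T Q x + c^T x + lambda^T (A x - b)
Stationarity (grad_x L = 0): Q x + c + A^T lambda = 0.
Primal feasibility: A x = b.

This gives the KKT block system:
  [ Q   A^T ] [ x     ]   [-c ]
  [ A    0  ] [ lambda ] = [ b ]

Solving the linear system:
  x*      = (-0.5125, 0.325)
  lambda* = (-0.3625)
  f(x*)   = -0.0562

x* = (-0.5125, 0.325), lambda* = (-0.3625)


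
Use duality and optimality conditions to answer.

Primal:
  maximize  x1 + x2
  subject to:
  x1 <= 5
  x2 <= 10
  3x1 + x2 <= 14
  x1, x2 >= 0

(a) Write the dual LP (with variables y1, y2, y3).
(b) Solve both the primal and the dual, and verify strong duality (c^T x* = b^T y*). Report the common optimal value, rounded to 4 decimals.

The standard primal-dual pair for 'max c^T x s.t. A x <= b, x >= 0' is:
  Dual:  min b^T y  s.t.  A^T y >= c,  y >= 0.

So the dual LP is:
  minimize  5y1 + 10y2 + 14y3
  subject to:
    y1 + 3y3 >= 1
    y2 + y3 >= 1
    y1, y2, y3 >= 0

Solving the primal: x* = (1.3333, 10).
  primal value c^T x* = 11.3333.
Solving the dual: y* = (0, 0.6667, 0.3333).
  dual value b^T y* = 11.3333.
Strong duality: c^T x* = b^T y*. Confirmed.

11.3333


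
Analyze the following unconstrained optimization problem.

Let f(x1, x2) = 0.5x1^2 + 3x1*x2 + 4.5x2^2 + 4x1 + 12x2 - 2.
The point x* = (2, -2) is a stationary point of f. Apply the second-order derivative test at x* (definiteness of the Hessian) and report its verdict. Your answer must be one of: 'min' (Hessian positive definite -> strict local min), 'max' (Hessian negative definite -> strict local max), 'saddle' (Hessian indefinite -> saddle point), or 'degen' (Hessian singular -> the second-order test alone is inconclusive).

Compute the Hessian H = grad^2 f:
  H = [[1, 3], [3, 9]]
Verify stationarity: grad f(x*) = H x* + g = (0, 0).
Eigenvalues of H: 0, 10.
H has a zero eigenvalue (singular; positive semidefinite but not definite), so H is neither positive definite, negative definite, nor indefinite. The second-order test alone is inconclusive -> degen.
(Indeed, f is constant along the null direction of H through x*, so x* is not a strict local extremum.)

degen


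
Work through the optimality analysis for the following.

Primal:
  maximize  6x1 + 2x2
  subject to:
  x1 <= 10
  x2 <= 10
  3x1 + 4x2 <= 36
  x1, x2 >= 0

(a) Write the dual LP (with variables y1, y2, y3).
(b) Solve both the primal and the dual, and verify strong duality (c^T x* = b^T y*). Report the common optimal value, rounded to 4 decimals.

The standard primal-dual pair for 'max c^T x s.t. A x <= b, x >= 0' is:
  Dual:  min b^T y  s.t.  A^T y >= c,  y >= 0.

So the dual LP is:
  minimize  10y1 + 10y2 + 36y3
  subject to:
    y1 + 3y3 >= 6
    y2 + 4y3 >= 2
    y1, y2, y3 >= 0

Solving the primal: x* = (10, 1.5).
  primal value c^T x* = 63.
Solving the dual: y* = (4.5, 0, 0.5).
  dual value b^T y* = 63.
Strong duality: c^T x* = b^T y*. Confirmed.

63


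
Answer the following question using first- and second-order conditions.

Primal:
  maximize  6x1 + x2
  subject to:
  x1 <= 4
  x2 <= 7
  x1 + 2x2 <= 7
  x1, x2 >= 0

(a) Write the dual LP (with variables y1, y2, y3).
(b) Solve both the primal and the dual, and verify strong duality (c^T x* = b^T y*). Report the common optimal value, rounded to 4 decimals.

The standard primal-dual pair for 'max c^T x s.t. A x <= b, x >= 0' is:
  Dual:  min b^T y  s.t.  A^T y >= c,  y >= 0.

So the dual LP is:
  minimize  4y1 + 7y2 + 7y3
  subject to:
    y1 + y3 >= 6
    y2 + 2y3 >= 1
    y1, y2, y3 >= 0

Solving the primal: x* = (4, 1.5).
  primal value c^T x* = 25.5.
Solving the dual: y* = (5.5, 0, 0.5).
  dual value b^T y* = 25.5.
Strong duality: c^T x* = b^T y*. Confirmed.

25.5


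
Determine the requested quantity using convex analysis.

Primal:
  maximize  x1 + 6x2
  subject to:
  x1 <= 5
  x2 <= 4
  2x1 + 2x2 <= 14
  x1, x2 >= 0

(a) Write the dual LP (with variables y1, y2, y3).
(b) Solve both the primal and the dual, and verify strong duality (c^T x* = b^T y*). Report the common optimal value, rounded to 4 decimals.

The standard primal-dual pair for 'max c^T x s.t. A x <= b, x >= 0' is:
  Dual:  min b^T y  s.t.  A^T y >= c,  y >= 0.

So the dual LP is:
  minimize  5y1 + 4y2 + 14y3
  subject to:
    y1 + 2y3 >= 1
    y2 + 2y3 >= 6
    y1, y2, y3 >= 0

Solving the primal: x* = (3, 4).
  primal value c^T x* = 27.
Solving the dual: y* = (0, 5, 0.5).
  dual value b^T y* = 27.
Strong duality: c^T x* = b^T y*. Confirmed.

27


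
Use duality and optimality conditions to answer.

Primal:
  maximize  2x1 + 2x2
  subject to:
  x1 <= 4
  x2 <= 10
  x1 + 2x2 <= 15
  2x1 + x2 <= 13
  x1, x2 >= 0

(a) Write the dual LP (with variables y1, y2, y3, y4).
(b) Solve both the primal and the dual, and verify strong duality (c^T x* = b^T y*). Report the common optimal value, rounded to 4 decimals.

The standard primal-dual pair for 'max c^T x s.t. A x <= b, x >= 0' is:
  Dual:  min b^T y  s.t.  A^T y >= c,  y >= 0.

So the dual LP is:
  minimize  4y1 + 10y2 + 15y3 + 13y4
  subject to:
    y1 + y3 + 2y4 >= 2
    y2 + 2y3 + y4 >= 2
    y1, y2, y3, y4 >= 0

Solving the primal: x* = (3.6667, 5.6667).
  primal value c^T x* = 18.6667.
Solving the dual: y* = (0, 0, 0.6667, 0.6667).
  dual value b^T y* = 18.6667.
Strong duality: c^T x* = b^T y*. Confirmed.

18.6667


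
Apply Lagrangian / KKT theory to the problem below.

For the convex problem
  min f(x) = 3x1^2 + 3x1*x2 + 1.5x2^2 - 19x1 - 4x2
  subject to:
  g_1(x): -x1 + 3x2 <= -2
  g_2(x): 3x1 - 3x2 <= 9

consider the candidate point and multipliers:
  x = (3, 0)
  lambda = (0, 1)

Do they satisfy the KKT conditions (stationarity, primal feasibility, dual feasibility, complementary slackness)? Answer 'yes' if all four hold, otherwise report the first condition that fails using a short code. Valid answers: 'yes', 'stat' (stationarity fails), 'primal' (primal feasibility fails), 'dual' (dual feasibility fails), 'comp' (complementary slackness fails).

Gradient of f: grad f(x) = Q x + c = (-1, 5)
Constraint values g_i(x) = a_i^T x - b_i:
  g_1((3, 0)) = -1
  g_2((3, 0)) = 0
Stationarity residual: grad f(x) + sum_i lambda_i a_i = (2, 2)
  -> stationarity FAILS
Primal feasibility (all g_i <= 0): OK
Dual feasibility (all lambda_i >= 0): OK
Complementary slackness (lambda_i * g_i(x) = 0 for all i): OK

Verdict: the first failing condition is stationarity -> stat.

stat


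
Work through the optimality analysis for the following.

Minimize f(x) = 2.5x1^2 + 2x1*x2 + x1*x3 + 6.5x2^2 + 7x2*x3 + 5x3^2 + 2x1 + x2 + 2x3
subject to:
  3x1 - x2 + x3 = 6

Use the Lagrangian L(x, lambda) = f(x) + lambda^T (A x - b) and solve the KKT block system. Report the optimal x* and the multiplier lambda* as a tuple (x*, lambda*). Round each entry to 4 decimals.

Form the Lagrangian:
  L(x, lambda) = (1/2) x^T Q x + c^T x + lambda^T (A x - b)
Stationarity (grad_x L = 0): Q x + c + A^T lambda = 0.
Primal feasibility: A x = b.

This gives the KKT block system:
  [ Q   A^T ] [ x     ]   [-c ]
  [ A    0  ] [ lambda ] = [ b ]

Solving the linear system:
  x*      = (1.5632, -0.8099, 0.5005)
  lambda* = (-2.8989)
  f(x*)   = 10.3554

x* = (1.5632, -0.8099, 0.5005), lambda* = (-2.8989)


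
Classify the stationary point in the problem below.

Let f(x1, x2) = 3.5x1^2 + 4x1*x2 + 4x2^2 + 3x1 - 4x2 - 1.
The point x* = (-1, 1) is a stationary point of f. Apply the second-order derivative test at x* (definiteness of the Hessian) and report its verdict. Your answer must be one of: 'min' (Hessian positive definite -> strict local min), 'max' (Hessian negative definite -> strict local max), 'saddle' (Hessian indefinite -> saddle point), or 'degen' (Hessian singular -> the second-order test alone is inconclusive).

Compute the Hessian H = grad^2 f:
  H = [[7, 4], [4, 8]]
Verify stationarity: grad f(x*) = H x* + g = (0, 0).
Eigenvalues of H: 3.4689, 11.5311.
Both eigenvalues > 0, so H is positive definite -> x* is a strict local min.

min


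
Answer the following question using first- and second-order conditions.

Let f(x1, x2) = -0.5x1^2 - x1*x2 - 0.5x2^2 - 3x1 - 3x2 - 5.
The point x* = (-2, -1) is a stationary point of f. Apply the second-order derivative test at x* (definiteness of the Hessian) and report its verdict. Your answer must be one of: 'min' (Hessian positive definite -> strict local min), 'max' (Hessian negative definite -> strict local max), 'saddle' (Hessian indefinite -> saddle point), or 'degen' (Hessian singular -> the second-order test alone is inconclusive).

Compute the Hessian H = grad^2 f:
  H = [[-1, -1], [-1, -1]]
Verify stationarity: grad f(x*) = H x* + g = (0, 0).
Eigenvalues of H: -2, 0.
H has a zero eigenvalue (singular; negative semidefinite but not definite), so H is neither positive definite, negative definite, nor indefinite. The second-order test alone is inconclusive -> degen.
(Indeed, f is constant along the null direction of H through x*, so x* is not a strict local extremum.)

degen


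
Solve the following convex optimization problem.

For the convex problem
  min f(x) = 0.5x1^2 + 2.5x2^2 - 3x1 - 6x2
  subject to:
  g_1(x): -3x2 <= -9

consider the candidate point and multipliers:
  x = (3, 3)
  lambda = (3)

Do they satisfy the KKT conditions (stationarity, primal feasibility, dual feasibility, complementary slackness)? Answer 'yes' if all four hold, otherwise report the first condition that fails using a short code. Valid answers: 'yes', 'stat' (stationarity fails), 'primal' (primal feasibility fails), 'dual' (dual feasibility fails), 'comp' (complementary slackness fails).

Gradient of f: grad f(x) = Q x + c = (0, 9)
Constraint values g_i(x) = a_i^T x - b_i:
  g_1((3, 3)) = 0
Stationarity residual: grad f(x) + sum_i lambda_i a_i = (0, 0)
  -> stationarity OK
Primal feasibility (all g_i <= 0): OK
Dual feasibility (all lambda_i >= 0): OK
Complementary slackness (lambda_i * g_i(x) = 0 for all i): OK

Verdict: yes, KKT holds.

yes


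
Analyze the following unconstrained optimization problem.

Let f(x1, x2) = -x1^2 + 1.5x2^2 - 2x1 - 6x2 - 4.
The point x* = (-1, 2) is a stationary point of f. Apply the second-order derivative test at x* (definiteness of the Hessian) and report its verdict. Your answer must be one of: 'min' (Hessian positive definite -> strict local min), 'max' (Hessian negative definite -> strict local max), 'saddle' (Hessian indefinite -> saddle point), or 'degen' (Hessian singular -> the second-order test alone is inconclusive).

Compute the Hessian H = grad^2 f:
  H = [[-2, 0], [0, 3]]
Verify stationarity: grad f(x*) = H x* + g = (0, 0).
Eigenvalues of H: -2, 3.
Eigenvalues have mixed signs, so H is indefinite -> x* is a saddle point.

saddle


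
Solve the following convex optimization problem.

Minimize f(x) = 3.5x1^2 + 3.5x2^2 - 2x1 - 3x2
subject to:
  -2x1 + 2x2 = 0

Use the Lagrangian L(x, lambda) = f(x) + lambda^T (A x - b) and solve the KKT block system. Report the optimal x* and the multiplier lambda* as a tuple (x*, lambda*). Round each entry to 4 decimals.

Form the Lagrangian:
  L(x, lambda) = (1/2) x^T Q x + c^T x + lambda^T (A x - b)
Stationarity (grad_x L = 0): Q x + c + A^T lambda = 0.
Primal feasibility: A x = b.

This gives the KKT block system:
  [ Q   A^T ] [ x     ]   [-c ]
  [ A    0  ] [ lambda ] = [ b ]

Solving the linear system:
  x*      = (0.3571, 0.3571)
  lambda* = (0.25)
  f(x*)   = -0.8929

x* = (0.3571, 0.3571), lambda* = (0.25)


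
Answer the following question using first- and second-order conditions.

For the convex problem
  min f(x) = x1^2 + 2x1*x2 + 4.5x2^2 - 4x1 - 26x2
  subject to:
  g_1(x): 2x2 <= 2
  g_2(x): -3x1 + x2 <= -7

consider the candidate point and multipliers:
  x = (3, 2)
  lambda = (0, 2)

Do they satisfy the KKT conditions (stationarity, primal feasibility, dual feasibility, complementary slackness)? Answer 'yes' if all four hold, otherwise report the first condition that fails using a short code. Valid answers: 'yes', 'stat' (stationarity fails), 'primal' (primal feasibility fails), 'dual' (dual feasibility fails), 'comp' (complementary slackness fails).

Gradient of f: grad f(x) = Q x + c = (6, -2)
Constraint values g_i(x) = a_i^T x - b_i:
  g_1((3, 2)) = 2
  g_2((3, 2)) = 0
Stationarity residual: grad f(x) + sum_i lambda_i a_i = (0, 0)
  -> stationarity OK
Primal feasibility (all g_i <= 0): FAILS
Dual feasibility (all lambda_i >= 0): OK
Complementary slackness (lambda_i * g_i(x) = 0 for all i): OK

Verdict: the first failing condition is primal_feasibility -> primal.

primal


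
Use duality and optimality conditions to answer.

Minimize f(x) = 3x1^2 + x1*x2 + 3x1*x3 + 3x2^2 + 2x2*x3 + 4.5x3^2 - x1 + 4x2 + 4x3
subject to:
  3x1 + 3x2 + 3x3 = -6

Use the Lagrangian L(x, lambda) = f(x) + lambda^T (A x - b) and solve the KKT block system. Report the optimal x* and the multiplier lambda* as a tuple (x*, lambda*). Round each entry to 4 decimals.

Form the Lagrangian:
  L(x, lambda) = (1/2) x^T Q x + c^T x + lambda^T (A x - b)
Stationarity (grad_x L = 0): Q x + c + A^T lambda = 0.
Primal feasibility: A x = b.

This gives the KKT block system:
  [ Q   A^T ] [ x     ]   [-c ]
  [ A    0  ] [ lambda ] = [ b ]

Solving the linear system:
  x*      = (-0.0946, -1.2297, -0.6757)
  lambda* = (1.6081)
  f(x*)   = 1.0608

x* = (-0.0946, -1.2297, -0.6757), lambda* = (1.6081)


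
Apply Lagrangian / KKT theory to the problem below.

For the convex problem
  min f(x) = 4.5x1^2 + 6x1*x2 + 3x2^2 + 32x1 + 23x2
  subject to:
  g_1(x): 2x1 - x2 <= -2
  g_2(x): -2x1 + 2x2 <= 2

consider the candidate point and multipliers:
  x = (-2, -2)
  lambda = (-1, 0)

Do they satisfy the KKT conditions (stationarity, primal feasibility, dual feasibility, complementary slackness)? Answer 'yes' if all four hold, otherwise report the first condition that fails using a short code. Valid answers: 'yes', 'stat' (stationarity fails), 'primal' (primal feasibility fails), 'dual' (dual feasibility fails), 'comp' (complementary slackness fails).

Gradient of f: grad f(x) = Q x + c = (2, -1)
Constraint values g_i(x) = a_i^T x - b_i:
  g_1((-2, -2)) = 0
  g_2((-2, -2)) = -2
Stationarity residual: grad f(x) + sum_i lambda_i a_i = (0, 0)
  -> stationarity OK
Primal feasibility (all g_i <= 0): OK
Dual feasibility (all lambda_i >= 0): FAILS
Complementary slackness (lambda_i * g_i(x) = 0 for all i): OK

Verdict: the first failing condition is dual_feasibility -> dual.

dual


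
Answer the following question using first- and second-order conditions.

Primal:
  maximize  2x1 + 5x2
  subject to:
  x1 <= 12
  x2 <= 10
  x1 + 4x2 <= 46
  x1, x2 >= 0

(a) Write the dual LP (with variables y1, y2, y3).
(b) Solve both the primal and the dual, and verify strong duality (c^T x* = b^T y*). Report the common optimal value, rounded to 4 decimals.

The standard primal-dual pair for 'max c^T x s.t. A x <= b, x >= 0' is:
  Dual:  min b^T y  s.t.  A^T y >= c,  y >= 0.

So the dual LP is:
  minimize  12y1 + 10y2 + 46y3
  subject to:
    y1 + y3 >= 2
    y2 + 4y3 >= 5
    y1, y2, y3 >= 0

Solving the primal: x* = (12, 8.5).
  primal value c^T x* = 66.5.
Solving the dual: y* = (0.75, 0, 1.25).
  dual value b^T y* = 66.5.
Strong duality: c^T x* = b^T y*. Confirmed.

66.5


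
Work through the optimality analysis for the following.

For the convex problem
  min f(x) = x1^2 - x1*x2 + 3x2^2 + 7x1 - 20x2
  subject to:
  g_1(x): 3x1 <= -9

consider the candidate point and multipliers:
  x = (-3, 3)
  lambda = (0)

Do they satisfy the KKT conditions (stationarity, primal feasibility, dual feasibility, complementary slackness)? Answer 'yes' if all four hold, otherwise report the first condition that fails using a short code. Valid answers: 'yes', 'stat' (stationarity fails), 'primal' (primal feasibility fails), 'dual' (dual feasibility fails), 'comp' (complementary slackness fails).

Gradient of f: grad f(x) = Q x + c = (-2, 1)
Constraint values g_i(x) = a_i^T x - b_i:
  g_1((-3, 3)) = 0
Stationarity residual: grad f(x) + sum_i lambda_i a_i = (-2, 1)
  -> stationarity FAILS
Primal feasibility (all g_i <= 0): OK
Dual feasibility (all lambda_i >= 0): OK
Complementary slackness (lambda_i * g_i(x) = 0 for all i): OK

Verdict: the first failing condition is stationarity -> stat.

stat


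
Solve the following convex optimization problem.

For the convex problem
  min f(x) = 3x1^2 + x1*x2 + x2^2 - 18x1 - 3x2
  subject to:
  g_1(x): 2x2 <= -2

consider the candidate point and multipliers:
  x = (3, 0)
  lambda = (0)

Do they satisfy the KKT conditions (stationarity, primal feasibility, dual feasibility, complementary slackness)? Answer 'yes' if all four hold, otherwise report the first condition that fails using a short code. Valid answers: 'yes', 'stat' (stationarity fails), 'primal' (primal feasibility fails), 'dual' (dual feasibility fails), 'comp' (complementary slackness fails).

Gradient of f: grad f(x) = Q x + c = (0, 0)
Constraint values g_i(x) = a_i^T x - b_i:
  g_1((3, 0)) = 2
Stationarity residual: grad f(x) + sum_i lambda_i a_i = (0, 0)
  -> stationarity OK
Primal feasibility (all g_i <= 0): FAILS
Dual feasibility (all lambda_i >= 0): OK
Complementary slackness (lambda_i * g_i(x) = 0 for all i): OK

Verdict: the first failing condition is primal_feasibility -> primal.

primal


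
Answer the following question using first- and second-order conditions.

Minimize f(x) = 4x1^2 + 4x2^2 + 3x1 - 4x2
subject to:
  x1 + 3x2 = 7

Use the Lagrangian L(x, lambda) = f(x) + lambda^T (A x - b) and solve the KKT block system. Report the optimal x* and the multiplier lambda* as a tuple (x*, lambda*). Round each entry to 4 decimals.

Form the Lagrangian:
  L(x, lambda) = (1/2) x^T Q x + c^T x + lambda^T (A x - b)
Stationarity (grad_x L = 0): Q x + c + A^T lambda = 0.
Primal feasibility: A x = b.

This gives the KKT block system:
  [ Q   A^T ] [ x     ]   [-c ]
  [ A    0  ] [ lambda ] = [ b ]

Solving the linear system:
  x*      = (0.2125, 2.2625)
  lambda* = (-4.7)
  f(x*)   = 12.2438

x* = (0.2125, 2.2625), lambda* = (-4.7)


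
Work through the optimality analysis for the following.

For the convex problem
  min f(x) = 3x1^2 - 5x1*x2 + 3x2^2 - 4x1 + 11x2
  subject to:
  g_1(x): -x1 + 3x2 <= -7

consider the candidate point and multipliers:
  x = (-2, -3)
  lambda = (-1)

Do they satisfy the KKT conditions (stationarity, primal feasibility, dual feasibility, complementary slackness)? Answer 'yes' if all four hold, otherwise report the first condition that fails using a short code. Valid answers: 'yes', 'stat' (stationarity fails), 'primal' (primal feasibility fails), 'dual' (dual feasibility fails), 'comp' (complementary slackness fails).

Gradient of f: grad f(x) = Q x + c = (-1, 3)
Constraint values g_i(x) = a_i^T x - b_i:
  g_1((-2, -3)) = 0
Stationarity residual: grad f(x) + sum_i lambda_i a_i = (0, 0)
  -> stationarity OK
Primal feasibility (all g_i <= 0): OK
Dual feasibility (all lambda_i >= 0): FAILS
Complementary slackness (lambda_i * g_i(x) = 0 for all i): OK

Verdict: the first failing condition is dual_feasibility -> dual.

dual


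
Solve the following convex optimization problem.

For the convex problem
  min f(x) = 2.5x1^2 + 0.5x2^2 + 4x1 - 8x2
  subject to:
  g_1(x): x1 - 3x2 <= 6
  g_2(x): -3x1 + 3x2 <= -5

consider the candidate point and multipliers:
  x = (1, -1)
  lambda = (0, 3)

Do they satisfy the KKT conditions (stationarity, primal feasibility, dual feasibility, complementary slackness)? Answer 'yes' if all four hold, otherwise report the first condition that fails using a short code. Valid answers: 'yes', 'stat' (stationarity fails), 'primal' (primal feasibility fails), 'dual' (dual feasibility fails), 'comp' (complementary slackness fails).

Gradient of f: grad f(x) = Q x + c = (9, -9)
Constraint values g_i(x) = a_i^T x - b_i:
  g_1((1, -1)) = -2
  g_2((1, -1)) = -1
Stationarity residual: grad f(x) + sum_i lambda_i a_i = (0, 0)
  -> stationarity OK
Primal feasibility (all g_i <= 0): OK
Dual feasibility (all lambda_i >= 0): OK
Complementary slackness (lambda_i * g_i(x) = 0 for all i): FAILS

Verdict: the first failing condition is complementary_slackness -> comp.

comp


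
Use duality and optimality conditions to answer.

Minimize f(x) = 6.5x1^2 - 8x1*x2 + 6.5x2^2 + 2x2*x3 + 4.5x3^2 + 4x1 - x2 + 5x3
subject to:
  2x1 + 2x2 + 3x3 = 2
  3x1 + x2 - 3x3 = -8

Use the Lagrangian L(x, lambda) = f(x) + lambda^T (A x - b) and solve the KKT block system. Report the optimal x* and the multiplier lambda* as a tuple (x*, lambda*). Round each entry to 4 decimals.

Form the Lagrangian:
  L(x, lambda) = (1/2) x^T Q x + c^T x + lambda^T (A x - b)
Stationarity (grad_x L = 0): Q x + c + A^T lambda = 0.
Primal feasibility: A x = b.

This gives the KKT block system:
  [ Q   A^T ] [ x     ]   [-c ]
  [ A    0  ] [ lambda ] = [ b ]

Solving the linear system:
  x*      = (-0.8952, -0.5079, 1.6021)
  lambda* = (-2.9657, 3.1687)
  f(x*)   = 18.1092

x* = (-0.8952, -0.5079, 1.6021), lambda* = (-2.9657, 3.1687)


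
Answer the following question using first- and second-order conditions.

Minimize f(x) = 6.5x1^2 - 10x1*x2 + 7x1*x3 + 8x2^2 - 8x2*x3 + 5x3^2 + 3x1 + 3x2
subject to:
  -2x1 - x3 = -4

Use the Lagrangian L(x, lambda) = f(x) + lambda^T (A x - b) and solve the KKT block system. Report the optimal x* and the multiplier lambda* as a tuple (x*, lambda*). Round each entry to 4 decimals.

Form the Lagrangian:
  L(x, lambda) = (1/2) x^T Q x + c^T x + lambda^T (A x - b)
Stationarity (grad_x L = 0): Q x + c + A^T lambda = 0.
Primal feasibility: A x = b.

This gives the KKT block system:
  [ Q   A^T ] [ x     ]   [-c ]
  [ A    0  ] [ lambda ] = [ b ]

Solving the linear system:
  x*      = (1.6758, 1.1841, 0.6484)
  lambda* = (8.7418)
  f(x*)   = 21.7734

x* = (1.6758, 1.1841, 0.6484), lambda* = (8.7418)


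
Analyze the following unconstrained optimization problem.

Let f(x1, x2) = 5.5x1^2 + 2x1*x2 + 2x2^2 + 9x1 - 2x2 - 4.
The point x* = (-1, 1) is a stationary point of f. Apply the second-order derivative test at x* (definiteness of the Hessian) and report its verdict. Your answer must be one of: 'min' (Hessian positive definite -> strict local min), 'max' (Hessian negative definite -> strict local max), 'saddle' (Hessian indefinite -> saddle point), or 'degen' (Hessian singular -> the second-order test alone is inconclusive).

Compute the Hessian H = grad^2 f:
  H = [[11, 2], [2, 4]]
Verify stationarity: grad f(x*) = H x* + g = (0, 0).
Eigenvalues of H: 3.4689, 11.5311.
Both eigenvalues > 0, so H is positive definite -> x* is a strict local min.

min


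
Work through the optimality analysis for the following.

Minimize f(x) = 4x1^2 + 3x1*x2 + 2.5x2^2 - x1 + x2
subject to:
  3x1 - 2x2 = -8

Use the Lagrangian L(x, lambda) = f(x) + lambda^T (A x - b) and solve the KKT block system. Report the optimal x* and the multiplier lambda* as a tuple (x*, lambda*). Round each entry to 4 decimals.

Form the Lagrangian:
  L(x, lambda) = (1/2) x^T Q x + c^T x + lambda^T (A x - b)
Stationarity (grad_x L = 0): Q x + c + A^T lambda = 0.
Primal feasibility: A x = b.

This gives the KKT block system:
  [ Q   A^T ] [ x     ]   [-c ]
  [ A    0  ] [ lambda ] = [ b ]

Solving the linear system:
  x*      = (-1.5044, 1.7434)
  lambda* = (2.6018)
  f(x*)   = 12.031

x* = (-1.5044, 1.7434), lambda* = (2.6018)


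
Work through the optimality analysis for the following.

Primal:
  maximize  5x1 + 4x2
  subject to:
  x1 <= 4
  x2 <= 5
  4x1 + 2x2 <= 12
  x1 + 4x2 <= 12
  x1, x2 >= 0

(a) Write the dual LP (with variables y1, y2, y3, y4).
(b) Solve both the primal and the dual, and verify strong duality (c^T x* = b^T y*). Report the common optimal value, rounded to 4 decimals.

The standard primal-dual pair for 'max c^T x s.t. A x <= b, x >= 0' is:
  Dual:  min b^T y  s.t.  A^T y >= c,  y >= 0.

So the dual LP is:
  minimize  4y1 + 5y2 + 12y3 + 12y4
  subject to:
    y1 + 4y3 + y4 >= 5
    y2 + 2y3 + 4y4 >= 4
    y1, y2, y3, y4 >= 0

Solving the primal: x* = (1.7143, 2.5714).
  primal value c^T x* = 18.8571.
Solving the dual: y* = (0, 0, 1.1429, 0.4286).
  dual value b^T y* = 18.8571.
Strong duality: c^T x* = b^T y*. Confirmed.

18.8571


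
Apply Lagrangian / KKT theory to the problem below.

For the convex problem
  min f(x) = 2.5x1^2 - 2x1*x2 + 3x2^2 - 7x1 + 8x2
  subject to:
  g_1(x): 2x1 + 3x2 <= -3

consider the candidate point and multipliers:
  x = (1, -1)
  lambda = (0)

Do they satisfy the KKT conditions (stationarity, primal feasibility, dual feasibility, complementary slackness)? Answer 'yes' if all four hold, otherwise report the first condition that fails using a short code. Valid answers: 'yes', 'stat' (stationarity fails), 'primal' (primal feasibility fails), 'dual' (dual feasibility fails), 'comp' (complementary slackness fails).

Gradient of f: grad f(x) = Q x + c = (0, 0)
Constraint values g_i(x) = a_i^T x - b_i:
  g_1((1, -1)) = 2
Stationarity residual: grad f(x) + sum_i lambda_i a_i = (0, 0)
  -> stationarity OK
Primal feasibility (all g_i <= 0): FAILS
Dual feasibility (all lambda_i >= 0): OK
Complementary slackness (lambda_i * g_i(x) = 0 for all i): OK

Verdict: the first failing condition is primal_feasibility -> primal.

primal


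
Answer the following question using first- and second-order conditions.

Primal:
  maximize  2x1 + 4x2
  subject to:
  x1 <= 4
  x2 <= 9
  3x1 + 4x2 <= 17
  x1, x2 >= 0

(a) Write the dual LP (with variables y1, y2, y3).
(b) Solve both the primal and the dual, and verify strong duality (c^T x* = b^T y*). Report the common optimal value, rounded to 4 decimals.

The standard primal-dual pair for 'max c^T x s.t. A x <= b, x >= 0' is:
  Dual:  min b^T y  s.t.  A^T y >= c,  y >= 0.

So the dual LP is:
  minimize  4y1 + 9y2 + 17y3
  subject to:
    y1 + 3y3 >= 2
    y2 + 4y3 >= 4
    y1, y2, y3 >= 0

Solving the primal: x* = (0, 4.25).
  primal value c^T x* = 17.
Solving the dual: y* = (0, 0, 1).
  dual value b^T y* = 17.
Strong duality: c^T x* = b^T y*. Confirmed.

17


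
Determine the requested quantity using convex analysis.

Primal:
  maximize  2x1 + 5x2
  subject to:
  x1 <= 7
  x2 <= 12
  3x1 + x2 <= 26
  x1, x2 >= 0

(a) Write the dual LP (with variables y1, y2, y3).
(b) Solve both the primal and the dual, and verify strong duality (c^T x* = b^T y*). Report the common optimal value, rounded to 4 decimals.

The standard primal-dual pair for 'max c^T x s.t. A x <= b, x >= 0' is:
  Dual:  min b^T y  s.t.  A^T y >= c,  y >= 0.

So the dual LP is:
  minimize  7y1 + 12y2 + 26y3
  subject to:
    y1 + 3y3 >= 2
    y2 + y3 >= 5
    y1, y2, y3 >= 0

Solving the primal: x* = (4.6667, 12).
  primal value c^T x* = 69.3333.
Solving the dual: y* = (0, 4.3333, 0.6667).
  dual value b^T y* = 69.3333.
Strong duality: c^T x* = b^T y*. Confirmed.

69.3333


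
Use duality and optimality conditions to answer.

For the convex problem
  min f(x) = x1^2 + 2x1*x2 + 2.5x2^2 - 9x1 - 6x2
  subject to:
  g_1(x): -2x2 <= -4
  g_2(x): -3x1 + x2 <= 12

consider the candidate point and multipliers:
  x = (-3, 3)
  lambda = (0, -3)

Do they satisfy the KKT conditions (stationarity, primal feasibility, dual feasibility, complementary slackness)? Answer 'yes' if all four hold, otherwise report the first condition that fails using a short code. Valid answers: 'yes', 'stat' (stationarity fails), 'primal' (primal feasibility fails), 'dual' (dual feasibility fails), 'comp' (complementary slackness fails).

Gradient of f: grad f(x) = Q x + c = (-9, 3)
Constraint values g_i(x) = a_i^T x - b_i:
  g_1((-3, 3)) = -2
  g_2((-3, 3)) = 0
Stationarity residual: grad f(x) + sum_i lambda_i a_i = (0, 0)
  -> stationarity OK
Primal feasibility (all g_i <= 0): OK
Dual feasibility (all lambda_i >= 0): FAILS
Complementary slackness (lambda_i * g_i(x) = 0 for all i): OK

Verdict: the first failing condition is dual_feasibility -> dual.

dual


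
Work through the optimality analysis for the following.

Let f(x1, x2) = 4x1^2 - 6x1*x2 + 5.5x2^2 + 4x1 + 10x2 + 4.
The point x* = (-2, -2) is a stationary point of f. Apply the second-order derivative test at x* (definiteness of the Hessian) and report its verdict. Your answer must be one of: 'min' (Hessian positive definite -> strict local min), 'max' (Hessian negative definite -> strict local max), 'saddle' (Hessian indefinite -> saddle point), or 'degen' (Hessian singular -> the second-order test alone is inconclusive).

Compute the Hessian H = grad^2 f:
  H = [[8, -6], [-6, 11]]
Verify stationarity: grad f(x*) = H x* + g = (0, 0).
Eigenvalues of H: 3.3153, 15.6847.
Both eigenvalues > 0, so H is positive definite -> x* is a strict local min.

min


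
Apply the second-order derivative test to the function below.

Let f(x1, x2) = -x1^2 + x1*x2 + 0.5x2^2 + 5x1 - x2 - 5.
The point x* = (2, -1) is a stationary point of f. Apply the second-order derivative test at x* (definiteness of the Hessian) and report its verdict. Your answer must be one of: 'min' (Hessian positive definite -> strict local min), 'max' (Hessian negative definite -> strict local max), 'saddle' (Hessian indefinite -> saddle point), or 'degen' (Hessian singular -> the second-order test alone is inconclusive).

Compute the Hessian H = grad^2 f:
  H = [[-2, 1], [1, 1]]
Verify stationarity: grad f(x*) = H x* + g = (0, 0).
Eigenvalues of H: -2.3028, 1.3028.
Eigenvalues have mixed signs, so H is indefinite -> x* is a saddle point.

saddle


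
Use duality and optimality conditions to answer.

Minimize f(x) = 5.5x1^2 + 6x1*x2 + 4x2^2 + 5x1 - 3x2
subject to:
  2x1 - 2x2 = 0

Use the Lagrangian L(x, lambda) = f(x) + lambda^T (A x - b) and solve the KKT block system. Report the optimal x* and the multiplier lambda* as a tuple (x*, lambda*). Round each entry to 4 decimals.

Form the Lagrangian:
  L(x, lambda) = (1/2) x^T Q x + c^T x + lambda^T (A x - b)
Stationarity (grad_x L = 0): Q x + c + A^T lambda = 0.
Primal feasibility: A x = b.

This gives the KKT block system:
  [ Q   A^T ] [ x     ]   [-c ]
  [ A    0  ] [ lambda ] = [ b ]

Solving the linear system:
  x*      = (-0.0645, -0.0645)
  lambda* = (-1.9516)
  f(x*)   = -0.0645

x* = (-0.0645, -0.0645), lambda* = (-1.9516)


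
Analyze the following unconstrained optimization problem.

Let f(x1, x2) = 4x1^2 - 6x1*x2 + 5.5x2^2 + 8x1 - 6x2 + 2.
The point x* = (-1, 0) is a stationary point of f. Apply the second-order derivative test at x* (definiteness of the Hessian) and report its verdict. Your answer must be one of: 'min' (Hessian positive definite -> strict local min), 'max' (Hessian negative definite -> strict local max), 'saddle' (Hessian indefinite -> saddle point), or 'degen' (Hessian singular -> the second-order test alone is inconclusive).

Compute the Hessian H = grad^2 f:
  H = [[8, -6], [-6, 11]]
Verify stationarity: grad f(x*) = H x* + g = (0, 0).
Eigenvalues of H: 3.3153, 15.6847.
Both eigenvalues > 0, so H is positive definite -> x* is a strict local min.

min


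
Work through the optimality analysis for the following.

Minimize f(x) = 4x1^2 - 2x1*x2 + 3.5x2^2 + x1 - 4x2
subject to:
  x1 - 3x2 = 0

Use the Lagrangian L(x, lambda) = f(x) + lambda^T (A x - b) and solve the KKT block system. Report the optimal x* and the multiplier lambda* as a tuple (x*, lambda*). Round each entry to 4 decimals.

Form the Lagrangian:
  L(x, lambda) = (1/2) x^T Q x + c^T x + lambda^T (A x - b)
Stationarity (grad_x L = 0): Q x + c + A^T lambda = 0.
Primal feasibility: A x = b.

This gives the KKT block system:
  [ Q   A^T ] [ x     ]   [-c ]
  [ A    0  ] [ lambda ] = [ b ]

Solving the linear system:
  x*      = (0.0448, 0.0149)
  lambda* = (-1.3284)
  f(x*)   = -0.0075

x* = (0.0448, 0.0149), lambda* = (-1.3284)


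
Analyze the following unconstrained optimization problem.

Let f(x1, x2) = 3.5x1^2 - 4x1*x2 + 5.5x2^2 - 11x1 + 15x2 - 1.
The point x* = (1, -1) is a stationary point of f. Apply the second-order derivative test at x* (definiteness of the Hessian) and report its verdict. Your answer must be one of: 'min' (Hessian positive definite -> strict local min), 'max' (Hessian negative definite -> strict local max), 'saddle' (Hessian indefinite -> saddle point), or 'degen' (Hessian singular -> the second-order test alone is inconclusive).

Compute the Hessian H = grad^2 f:
  H = [[7, -4], [-4, 11]]
Verify stationarity: grad f(x*) = H x* + g = (0, 0).
Eigenvalues of H: 4.5279, 13.4721.
Both eigenvalues > 0, so H is positive definite -> x* is a strict local min.

min


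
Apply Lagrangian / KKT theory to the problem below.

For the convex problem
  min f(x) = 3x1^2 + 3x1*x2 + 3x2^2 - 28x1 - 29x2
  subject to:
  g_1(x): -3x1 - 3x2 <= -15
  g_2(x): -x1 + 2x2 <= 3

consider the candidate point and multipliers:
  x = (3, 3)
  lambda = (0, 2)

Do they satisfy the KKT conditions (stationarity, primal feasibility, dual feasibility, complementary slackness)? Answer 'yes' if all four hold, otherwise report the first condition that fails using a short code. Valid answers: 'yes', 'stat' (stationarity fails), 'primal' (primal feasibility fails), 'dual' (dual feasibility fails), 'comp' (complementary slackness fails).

Gradient of f: grad f(x) = Q x + c = (-1, -2)
Constraint values g_i(x) = a_i^T x - b_i:
  g_1((3, 3)) = -3
  g_2((3, 3)) = 0
Stationarity residual: grad f(x) + sum_i lambda_i a_i = (-3, 2)
  -> stationarity FAILS
Primal feasibility (all g_i <= 0): OK
Dual feasibility (all lambda_i >= 0): OK
Complementary slackness (lambda_i * g_i(x) = 0 for all i): OK

Verdict: the first failing condition is stationarity -> stat.

stat


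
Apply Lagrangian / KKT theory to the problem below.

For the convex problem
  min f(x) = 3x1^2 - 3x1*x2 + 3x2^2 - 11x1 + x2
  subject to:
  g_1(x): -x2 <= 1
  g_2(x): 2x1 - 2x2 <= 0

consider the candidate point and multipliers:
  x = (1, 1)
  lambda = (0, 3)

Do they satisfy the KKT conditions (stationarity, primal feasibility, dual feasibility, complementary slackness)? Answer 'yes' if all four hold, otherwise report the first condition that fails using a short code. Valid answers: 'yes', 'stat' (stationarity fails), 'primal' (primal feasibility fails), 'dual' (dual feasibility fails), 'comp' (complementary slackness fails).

Gradient of f: grad f(x) = Q x + c = (-8, 4)
Constraint values g_i(x) = a_i^T x - b_i:
  g_1((1, 1)) = -2
  g_2((1, 1)) = 0
Stationarity residual: grad f(x) + sum_i lambda_i a_i = (-2, -2)
  -> stationarity FAILS
Primal feasibility (all g_i <= 0): OK
Dual feasibility (all lambda_i >= 0): OK
Complementary slackness (lambda_i * g_i(x) = 0 for all i): OK

Verdict: the first failing condition is stationarity -> stat.

stat


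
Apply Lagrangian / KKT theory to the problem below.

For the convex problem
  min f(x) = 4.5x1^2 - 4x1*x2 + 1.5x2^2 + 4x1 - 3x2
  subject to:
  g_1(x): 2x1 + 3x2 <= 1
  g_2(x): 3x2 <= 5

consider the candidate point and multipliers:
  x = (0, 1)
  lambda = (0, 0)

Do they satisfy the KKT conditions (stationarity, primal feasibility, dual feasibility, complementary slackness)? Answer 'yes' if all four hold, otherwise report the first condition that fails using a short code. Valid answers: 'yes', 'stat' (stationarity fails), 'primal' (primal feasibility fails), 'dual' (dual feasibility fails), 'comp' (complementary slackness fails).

Gradient of f: grad f(x) = Q x + c = (0, 0)
Constraint values g_i(x) = a_i^T x - b_i:
  g_1((0, 1)) = 2
  g_2((0, 1)) = -2
Stationarity residual: grad f(x) + sum_i lambda_i a_i = (0, 0)
  -> stationarity OK
Primal feasibility (all g_i <= 0): FAILS
Dual feasibility (all lambda_i >= 0): OK
Complementary slackness (lambda_i * g_i(x) = 0 for all i): OK

Verdict: the first failing condition is primal_feasibility -> primal.

primal
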